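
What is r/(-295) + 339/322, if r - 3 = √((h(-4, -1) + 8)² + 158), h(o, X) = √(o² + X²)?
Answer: 99039/94990 - √(239 + 16*√17)/295 ≈ 0.98343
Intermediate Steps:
h(o, X) = √(X² + o²)
r = 3 + √(158 + (8 + √17)²) (r = 3 + √((√((-1)² + (-4)²) + 8)² + 158) = 3 + √((√(1 + 16) + 8)² + 158) = 3 + √((√17 + 8)² + 158) = 3 + √((8 + √17)² + 158) = 3 + √(158 + (8 + √17)²) ≈ 20.463)
r/(-295) + 339/322 = (3 + √(239 + 16*√17))/(-295) + 339/322 = (3 + √(239 + 16*√17))*(-1/295) + 339*(1/322) = (-3/295 - √(239 + 16*√17)/295) + 339/322 = 99039/94990 - √(239 + 16*√17)/295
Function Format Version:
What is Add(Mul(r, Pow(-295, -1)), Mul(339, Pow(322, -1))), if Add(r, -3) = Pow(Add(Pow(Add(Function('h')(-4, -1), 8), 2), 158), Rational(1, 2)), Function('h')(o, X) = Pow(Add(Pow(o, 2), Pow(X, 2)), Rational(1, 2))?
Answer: Add(Rational(99039, 94990), Mul(Rational(-1, 295), Pow(Add(239, Mul(16, Pow(17, Rational(1, 2)))), Rational(1, 2)))) ≈ 0.98343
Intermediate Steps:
Function('h')(o, X) = Pow(Add(Pow(X, 2), Pow(o, 2)), Rational(1, 2))
r = Add(3, Pow(Add(158, Pow(Add(8, Pow(17, Rational(1, 2))), 2)), Rational(1, 2))) (r = Add(3, Pow(Add(Pow(Add(Pow(Add(Pow(-1, 2), Pow(-4, 2)), Rational(1, 2)), 8), 2), 158), Rational(1, 2))) = Add(3, Pow(Add(Pow(Add(Pow(Add(1, 16), Rational(1, 2)), 8), 2), 158), Rational(1, 2))) = Add(3, Pow(Add(Pow(Add(Pow(17, Rational(1, 2)), 8), 2), 158), Rational(1, 2))) = Add(3, Pow(Add(Pow(Add(8, Pow(17, Rational(1, 2))), 2), 158), Rational(1, 2))) = Add(3, Pow(Add(158, Pow(Add(8, Pow(17, Rational(1, 2))), 2)), Rational(1, 2))) ≈ 20.463)
Add(Mul(r, Pow(-295, -1)), Mul(339, Pow(322, -1))) = Add(Mul(Add(3, Pow(Add(239, Mul(16, Pow(17, Rational(1, 2)))), Rational(1, 2))), Pow(-295, -1)), Mul(339, Pow(322, -1))) = Add(Mul(Add(3, Pow(Add(239, Mul(16, Pow(17, Rational(1, 2)))), Rational(1, 2))), Rational(-1, 295)), Mul(339, Rational(1, 322))) = Add(Add(Rational(-3, 295), Mul(Rational(-1, 295), Pow(Add(239, Mul(16, Pow(17, Rational(1, 2)))), Rational(1, 2)))), Rational(339, 322)) = Add(Rational(99039, 94990), Mul(Rational(-1, 295), Pow(Add(239, Mul(16, Pow(17, Rational(1, 2)))), Rational(1, 2))))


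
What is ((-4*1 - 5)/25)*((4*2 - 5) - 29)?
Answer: 234/25 ≈ 9.3600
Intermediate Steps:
((-4*1 - 5)/25)*((4*2 - 5) - 29) = ((-4 - 5)*(1/25))*((8 - 5) - 29) = (-9*1/25)*(3 - 29) = -9/25*(-26) = 234/25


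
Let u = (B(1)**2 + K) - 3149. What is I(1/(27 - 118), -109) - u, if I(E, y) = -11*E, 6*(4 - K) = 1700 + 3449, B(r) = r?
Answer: 2185249/546 ≈ 4002.3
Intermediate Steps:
K = -5125/6 (K = 4 - (1700 + 3449)/6 = 4 - 1/6*5149 = 4 - 5149/6 = -5125/6 ≈ -854.17)
u = -24013/6 (u = (1**2 - 5125/6) - 3149 = (1 - 5125/6) - 3149 = -5119/6 - 3149 = -24013/6 ≈ -4002.2)
I(1/(27 - 118), -109) - u = -11/(27 - 118) - 1*(-24013/6) = -11/(-91) + 24013/6 = -11*(-1/91) + 24013/6 = 11/91 + 24013/6 = 2185249/546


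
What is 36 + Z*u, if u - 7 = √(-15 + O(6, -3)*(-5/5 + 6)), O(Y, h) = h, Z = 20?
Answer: 176 + 20*I*√30 ≈ 176.0 + 109.54*I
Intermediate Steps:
u = 7 + I*√30 (u = 7 + √(-15 - 3*(-5/5 + 6)) = 7 + √(-15 - 3*(-5*⅕ + 6)) = 7 + √(-15 - 3*(-1 + 6)) = 7 + √(-15 - 3*5) = 7 + √(-15 - 15) = 7 + √(-30) = 7 + I*√30 ≈ 7.0 + 5.4772*I)
36 + Z*u = 36 + 20*(7 + I*√30) = 36 + (140 + 20*I*√30) = 176 + 20*I*√30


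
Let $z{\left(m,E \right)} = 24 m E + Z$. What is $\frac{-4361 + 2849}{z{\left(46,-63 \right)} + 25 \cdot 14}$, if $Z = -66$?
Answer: $\frac{378}{17317} \approx 0.021828$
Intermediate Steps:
$z{\left(m,E \right)} = -66 + 24 E m$ ($z{\left(m,E \right)} = 24 m E - 66 = 24 E m - 66 = -66 + 24 E m$)
$\frac{-4361 + 2849}{z{\left(46,-63 \right)} + 25 \cdot 14} = \frac{-4361 + 2849}{\left(-66 + 24 \left(-63\right) 46\right) + 25 \cdot 14} = - \frac{1512}{\left(-66 - 69552\right) + 350} = - \frac{1512}{-69618 + 350} = - \frac{1512}{-69268} = \left(-1512\right) \left(- \frac{1}{69268}\right) = \frac{378}{17317}$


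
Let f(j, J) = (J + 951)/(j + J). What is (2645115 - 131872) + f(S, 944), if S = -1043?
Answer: 248809162/99 ≈ 2.5132e+6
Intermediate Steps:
f(j, J) = (951 + J)/(J + j)
(2645115 - 131872) + f(S, 944) = (2645115 - 131872) + (951 + 944)/(944 - 1043) = 2513243 + 1895/(-99) = 2513243 - 1/99*1895 = 2513243 - 1895/99 = 248809162/99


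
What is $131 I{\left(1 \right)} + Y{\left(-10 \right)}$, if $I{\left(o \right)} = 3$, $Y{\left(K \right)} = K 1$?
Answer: $383$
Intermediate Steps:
$Y{\left(K \right)} = K$
$131 I{\left(1 \right)} + Y{\left(-10 \right)} = 131 \cdot 3 - 10 = 393 - 10 = 383$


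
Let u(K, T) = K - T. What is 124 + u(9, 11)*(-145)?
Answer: 414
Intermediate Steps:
124 + u(9, 11)*(-145) = 124 + (9 - 1*11)*(-145) = 124 + (9 - 11)*(-145) = 124 - 2*(-145) = 124 + 290 = 414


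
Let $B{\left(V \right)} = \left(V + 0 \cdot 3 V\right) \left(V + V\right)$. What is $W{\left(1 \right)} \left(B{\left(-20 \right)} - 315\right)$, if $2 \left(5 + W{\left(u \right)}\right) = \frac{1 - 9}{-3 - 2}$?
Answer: $-2037$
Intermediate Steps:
$B{\left(V \right)} = 2 V^{2}$ ($B{\left(V \right)} = \left(V + 0 V\right) 2 V = \left(V + 0\right) 2 V = V 2 V = 2 V^{2}$)
$W{\left(u \right)} = - \frac{21}{5}$ ($W{\left(u \right)} = -5 + \frac{\left(1 - 9\right) \frac{1}{-3 - 2}}{2} = -5 + \frac{\left(-8\right) \frac{1}{-5}}{2} = -5 + \frac{\left(-8\right) \left(- \frac{1}{5}\right)}{2} = -5 + \frac{1}{2} \cdot \frac{8}{5} = -5 + \frac{4}{5} = - \frac{21}{5}$)
$W{\left(1 \right)} \left(B{\left(-20 \right)} - 315\right) = - \frac{21 \left(2 \left(-20\right)^{2} - 315\right)}{5} = - \frac{21 \left(2 \cdot 400 - 315\right)}{5} = - \frac{21 \left(800 - 315\right)}{5} = \left(- \frac{21}{5}\right) 485 = -2037$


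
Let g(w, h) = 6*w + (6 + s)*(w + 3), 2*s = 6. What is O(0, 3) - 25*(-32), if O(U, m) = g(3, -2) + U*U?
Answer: 872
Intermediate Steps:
s = 3 (s = (1/2)*6 = 3)
g(w, h) = 27 + 15*w (g(w, h) = 6*w + (6 + 3)*(w + 3) = 6*w + 9*(3 + w) = 6*w + (27 + 9*w) = 27 + 15*w)
O(U, m) = 72 + U**2 (O(U, m) = (27 + 15*3) + U*U = (27 + 45) + U**2 = 72 + U**2)
O(0, 3) - 25*(-32) = (72 + 0**2) - 25*(-32) = (72 + 0) + 800 = 72 + 800 = 872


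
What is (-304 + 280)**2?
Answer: 576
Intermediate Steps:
(-304 + 280)**2 = (-24)**2 = 576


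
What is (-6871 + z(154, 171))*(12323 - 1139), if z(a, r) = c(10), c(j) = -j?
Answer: -76957104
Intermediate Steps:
z(a, r) = -10 (z(a, r) = -1*10 = -10)
(-6871 + z(154, 171))*(12323 - 1139) = (-6871 - 10)*(12323 - 1139) = -6881*11184 = -76957104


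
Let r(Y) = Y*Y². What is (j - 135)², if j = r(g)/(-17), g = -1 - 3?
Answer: 4977361/289 ≈ 17223.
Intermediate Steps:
g = -4
r(Y) = Y³
j = 64/17 (j = (-4)³/(-17) = -64*(-1/17) = 64/17 ≈ 3.7647)
(j - 135)² = (64/17 - 135)² = (-2231/17)² = 4977361/289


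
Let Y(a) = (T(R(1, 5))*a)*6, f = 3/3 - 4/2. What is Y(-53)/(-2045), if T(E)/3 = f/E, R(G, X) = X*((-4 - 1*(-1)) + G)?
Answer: 477/10225 ≈ 0.046650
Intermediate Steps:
R(G, X) = X*(-3 + G) (R(G, X) = X*((-4 + 1) + G) = X*(-3 + G))
f = -1 (f = 3*(1/3) - 4*1/2 = 1 - 2 = -1)
T(E) = -3/E (T(E) = 3*(-1/E) = -3/E)
Y(a) = 9*a/5 (Y(a) = ((-3*1/(5*(-3 + 1)))*a)*6 = ((-3/(5*(-2)))*a)*6 = ((-3/(-10))*a)*6 = ((-3*(-1/10))*a)*6 = (3*a/10)*6 = 9*a/5)
Y(-53)/(-2045) = ((9/5)*(-53))/(-2045) = -477/5*(-1/2045) = 477/10225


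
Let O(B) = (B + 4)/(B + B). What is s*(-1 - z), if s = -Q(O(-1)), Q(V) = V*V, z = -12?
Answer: -99/4 ≈ -24.750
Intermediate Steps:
O(B) = (4 + B)/(2*B) (O(B) = (4 + B)/((2*B)) = (4 + B)*(1/(2*B)) = (4 + B)/(2*B))
Q(V) = V**2
s = -9/4 (s = -((1/2)*(4 - 1)/(-1))**2 = -((1/2)*(-1)*3)**2 = -(-3/2)**2 = -1*9/4 = -9/4 ≈ -2.2500)
s*(-1 - z) = -9*(-1 - 1*(-12))/4 = -9*(-1 + 12)/4 = -9/4*11 = -99/4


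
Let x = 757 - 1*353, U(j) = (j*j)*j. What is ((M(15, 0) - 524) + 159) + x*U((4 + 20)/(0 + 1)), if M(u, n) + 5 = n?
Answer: 5584526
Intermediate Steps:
M(u, n) = -5 + n
U(j) = j**3 (U(j) = j**2*j = j**3)
x = 404 (x = 757 - 353 = 404)
((M(15, 0) - 524) + 159) + x*U((4 + 20)/(0 + 1)) = (((-5 + 0) - 524) + 159) + 404*((4 + 20)/(0 + 1))**3 = ((-5 - 524) + 159) + 404*(24/1)**3 = (-529 + 159) + 404*(24*1)**3 = -370 + 404*24**3 = -370 + 404*13824 = -370 + 5584896 = 5584526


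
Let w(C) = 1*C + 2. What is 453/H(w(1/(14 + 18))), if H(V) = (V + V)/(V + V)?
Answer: 453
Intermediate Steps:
w(C) = 2 + C (w(C) = C + 2 = 2 + C)
H(V) = 1 (H(V) = (2*V)/((2*V)) = (2*V)*(1/(2*V)) = 1)
453/H(w(1/(14 + 18))) = 453/1 = 453*1 = 453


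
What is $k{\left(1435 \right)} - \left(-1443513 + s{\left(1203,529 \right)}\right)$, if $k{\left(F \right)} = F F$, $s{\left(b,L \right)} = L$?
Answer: $3502209$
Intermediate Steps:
$k{\left(F \right)} = F^{2}$
$k{\left(1435 \right)} - \left(-1443513 + s{\left(1203,529 \right)}\right) = 1435^{2} - \left(-1443513 + 529\right) = 2059225 - -1442984 = 2059225 + 1442984 = 3502209$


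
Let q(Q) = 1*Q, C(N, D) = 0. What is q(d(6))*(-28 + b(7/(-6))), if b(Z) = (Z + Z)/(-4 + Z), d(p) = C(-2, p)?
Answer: 0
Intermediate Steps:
d(p) = 0
b(Z) = 2*Z/(-4 + Z) (b(Z) = (2*Z)/(-4 + Z) = 2*Z/(-4 + Z))
q(Q) = Q
q(d(6))*(-28 + b(7/(-6))) = 0*(-28 + 2*(7/(-6))/(-4 + 7/(-6))) = 0*(-28 + 2*(7*(-1/6))/(-4 + 7*(-1/6))) = 0*(-28 + 2*(-7/6)/(-4 - 7/6)) = 0*(-28 + 2*(-7/6)/(-31/6)) = 0*(-28 + 2*(-7/6)*(-6/31)) = 0*(-28 + 14/31) = 0*(-854/31) = 0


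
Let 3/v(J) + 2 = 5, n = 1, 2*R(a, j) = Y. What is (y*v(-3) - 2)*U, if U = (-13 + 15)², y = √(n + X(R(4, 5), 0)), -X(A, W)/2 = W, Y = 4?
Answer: -4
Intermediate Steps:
R(a, j) = 2 (R(a, j) = (½)*4 = 2)
X(A, W) = -2*W
v(J) = 1 (v(J) = 3/(-2 + 5) = 3/3 = 3*(⅓) = 1)
y = 1 (y = √(1 - 2*0) = √(1 + 0) = √1 = 1)
U = 4 (U = 2² = 4)
(y*v(-3) - 2)*U = (1*1 - 2)*4 = (1 - 2)*4 = -1*4 = -4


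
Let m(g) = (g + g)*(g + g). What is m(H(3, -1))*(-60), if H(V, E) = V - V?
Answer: 0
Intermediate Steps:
H(V, E) = 0
m(g) = 4*g² (m(g) = (2*g)*(2*g) = 4*g²)
m(H(3, -1))*(-60) = (4*0²)*(-60) = (4*0)*(-60) = 0*(-60) = 0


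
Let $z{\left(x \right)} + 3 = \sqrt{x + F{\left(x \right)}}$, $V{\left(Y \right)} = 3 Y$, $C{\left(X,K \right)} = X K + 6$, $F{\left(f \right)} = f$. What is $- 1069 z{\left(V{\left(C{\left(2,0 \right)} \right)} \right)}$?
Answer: $-3207$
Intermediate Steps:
$C{\left(X,K \right)} = 6 + K X$ ($C{\left(X,K \right)} = K X + 6 = 6 + K X$)
$z{\left(x \right)} = -3 + \sqrt{2} \sqrt{x}$ ($z{\left(x \right)} = -3 + \sqrt{x + x} = -3 + \sqrt{2 x} = -3 + \sqrt{2} \sqrt{x}$)
$- 1069 z{\left(V{\left(C{\left(2,0 \right)} \right)} \right)} = - 1069 \left(-3 + \sqrt{2} \sqrt{3 \left(6 + 0 \cdot 2\right)}\right) = - 1069 \left(-3 + \sqrt{2} \sqrt{3 \left(6 + 0\right)}\right) = - 1069 \left(-3 + \sqrt{2} \sqrt{3 \cdot 6}\right) = - 1069 \left(-3 + \sqrt{2} \sqrt{18}\right) = - 1069 \left(-3 + \sqrt{2} \cdot 3 \sqrt{2}\right) = - 1069 \left(-3 + 6\right) = \left(-1069\right) 3 = -3207$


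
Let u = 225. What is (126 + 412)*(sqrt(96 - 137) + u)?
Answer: 121050 + 538*I*sqrt(41) ≈ 1.2105e+5 + 3444.9*I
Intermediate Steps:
(126 + 412)*(sqrt(96 - 137) + u) = (126 + 412)*(sqrt(96 - 137) + 225) = 538*(sqrt(-41) + 225) = 538*(I*sqrt(41) + 225) = 538*(225 + I*sqrt(41)) = 121050 + 538*I*sqrt(41)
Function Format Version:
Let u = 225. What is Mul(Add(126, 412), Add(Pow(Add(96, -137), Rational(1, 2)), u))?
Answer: Add(121050, Mul(538, I, Pow(41, Rational(1, 2)))) ≈ Add(1.2105e+5, Mul(3444.9, I))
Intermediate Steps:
Mul(Add(126, 412), Add(Pow(Add(96, -137), Rational(1, 2)), u)) = Mul(Add(126, 412), Add(Pow(Add(96, -137), Rational(1, 2)), 225)) = Mul(538, Add(Pow(-41, Rational(1, 2)), 225)) = Mul(538, Add(Mul(I, Pow(41, Rational(1, 2))), 225)) = Mul(538, Add(225, Mul(I, Pow(41, Rational(1, 2))))) = Add(121050, Mul(538, I, Pow(41, Rational(1, 2))))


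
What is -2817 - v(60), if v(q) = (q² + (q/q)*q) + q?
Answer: -6537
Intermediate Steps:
v(q) = q² + 2*q (v(q) = (q² + 1*q) + q = (q² + q) + q = (q + q²) + q = q² + 2*q)
-2817 - v(60) = -2817 - 60*(2 + 60) = -2817 - 60*62 = -2817 - 1*3720 = -2817 - 3720 = -6537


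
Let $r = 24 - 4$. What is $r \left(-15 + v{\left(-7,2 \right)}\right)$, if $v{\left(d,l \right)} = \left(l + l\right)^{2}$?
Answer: $20$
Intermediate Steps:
$v{\left(d,l \right)} = 4 l^{2}$ ($v{\left(d,l \right)} = \left(2 l\right)^{2} = 4 l^{2}$)
$r = 20$
$r \left(-15 + v{\left(-7,2 \right)}\right) = 20 \left(-15 + 4 \cdot 2^{2}\right) = 20 \left(-15 + 4 \cdot 4\right) = 20 \left(-15 + 16\right) = 20 \cdot 1 = 20$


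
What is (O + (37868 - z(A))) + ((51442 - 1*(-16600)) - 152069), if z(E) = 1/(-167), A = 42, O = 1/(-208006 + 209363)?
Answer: -10460504897/226619 ≈ -46159.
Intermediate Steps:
O = 1/1357 ≈ 0.00073692
z(E) = -1/167
(O + (37868 - z(A))) + ((51442 - 1*(-16600)) - 152069) = (1/1357 + (37868 - 1*(-1/167))) + ((51442 - 1*(-16600)) - 152069) = (1/1357 + (37868 + 1/167)) + ((51442 + 16600) - 152069) = (1/1357 + 6323957/167) + (68042 - 152069) = 8581609816/226619 - 84027 = -10460504897/226619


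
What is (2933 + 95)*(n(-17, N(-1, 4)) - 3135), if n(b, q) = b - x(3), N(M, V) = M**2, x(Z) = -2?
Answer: -9538200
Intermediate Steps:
n(b, q) = 2 + b (n(b, q) = b - 1*(-2) = b + 2 = 2 + b)
(2933 + 95)*(n(-17, N(-1, 4)) - 3135) = (2933 + 95)*((2 - 17) - 3135) = 3028*(-15 - 3135) = 3028*(-3150) = -9538200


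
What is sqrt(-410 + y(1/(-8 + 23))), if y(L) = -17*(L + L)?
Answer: 2*I*sqrt(23190)/15 ≈ 20.304*I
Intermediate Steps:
y(L) = -34*L
sqrt(-410 + y(1/(-8 + 23))) = sqrt(-410 - 34/(-8 + 23)) = sqrt(-410 - 34/15) = sqrt(-6184/15) = 2*I*sqrt(23190)/15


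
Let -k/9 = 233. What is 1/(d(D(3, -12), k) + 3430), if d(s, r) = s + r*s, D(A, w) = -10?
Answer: 1/24390 ≈ 4.1000e-5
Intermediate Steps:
k = -2097 (k = -9*233 = -2097)
1/(d(D(3, -12), k) + 3430) = 1/(-10*(1 - 2097) + 3430) = 1/(-10*(-2096) + 3430) = 1/(20960 + 3430) = 1/24390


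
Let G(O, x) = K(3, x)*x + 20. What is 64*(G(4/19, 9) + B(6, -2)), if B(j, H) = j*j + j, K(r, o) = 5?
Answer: 6848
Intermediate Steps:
B(j, H) = j + j² (B(j, H) = j² + j = j + j²)
G(O, x) = 20 + 5*x (G(O, x) = 5*x + 20 = 20 + 5*x)
64*(G(4/19, 9) + B(6, -2)) = 64*((20 + 5*9) + 6*(1 + 6)) = 64*((20 + 45) + 6*7) = 64*(65 + 42) = 64*107 = 6848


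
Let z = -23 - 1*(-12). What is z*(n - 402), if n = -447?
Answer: 9339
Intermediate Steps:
z = -11 (z = -23 + 12 = -11)
z*(n - 402) = -11*(-447 - 402) = -11*(-849) = 9339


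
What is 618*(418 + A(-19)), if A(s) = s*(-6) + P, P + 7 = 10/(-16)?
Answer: 1296255/4 ≈ 3.2406e+5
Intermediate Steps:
P = -61/8 (P = -7 + 10/(-16) = -7 + 10*(-1/16) = -7 - 5/8 = -61/8 ≈ -7.6250)
A(s) = -61/8 - 6*s (A(s) = s*(-6) - 61/8 = -6*s - 61/8 = -61/8 - 6*s)
618*(418 + A(-19)) = 618*(418 + (-61/8 - 6*(-19))) = 618*(418 + (-61/8 + 114)) = 618*(418 + 851/8) = 618*(4195/8) = 1296255/4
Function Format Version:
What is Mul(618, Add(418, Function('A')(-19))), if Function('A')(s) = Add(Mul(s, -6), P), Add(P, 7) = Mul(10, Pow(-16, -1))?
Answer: Rational(1296255, 4) ≈ 3.2406e+5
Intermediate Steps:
P = Rational(-61, 8) (P = Add(-7, Mul(10, Pow(-16, -1))) = Add(-7, Mul(10, Rational(-1, 16))) = Add(-7, Rational(-5, 8)) = Rational(-61, 8) ≈ -7.6250)
Function('A')(s) = Add(Rational(-61, 8), Mul(-6, s)) (Function('A')(s) = Add(Mul(s, -6), Rational(-61, 8)) = Add(Mul(-6, s), Rational(-61, 8)) = Add(Rational(-61, 8), Mul(-6, s)))
Mul(618, Add(418, Function('A')(-19))) = Mul(618, Add(418, Add(Rational(-61, 8), Mul(-6, -19)))) = Mul(618, Add(418, Add(Rational(-61, 8), 114))) = Mul(618, Add(418, Rational(851, 8))) = Mul(618, Rational(4195, 8)) = Rational(1296255, 4)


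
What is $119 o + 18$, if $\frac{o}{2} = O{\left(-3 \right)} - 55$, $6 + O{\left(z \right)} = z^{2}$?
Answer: $-12358$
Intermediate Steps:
$O{\left(z \right)} = -6 + z^{2}$
$o = -104$ ($o = 2 \left(\left(-6 + \left(-3\right)^{2}\right) - 55\right) = 2 \left(\left(-6 + 9\right) - 55\right) = 2 \left(3 - 55\right) = 2 \left(-52\right) = -104$)
$119 o + 18 = 119 \left(-104\right) + 18 = -12376 + 18 = -12358$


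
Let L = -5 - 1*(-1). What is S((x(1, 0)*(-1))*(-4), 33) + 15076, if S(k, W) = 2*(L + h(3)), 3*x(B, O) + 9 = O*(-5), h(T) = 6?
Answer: 15080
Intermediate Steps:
L = -4 (L = -5 + 1 = -4)
x(B, O) = -3 - 5*O/3 (x(B, O) = -3 + (O*(-5))/3 = -3 + (-5*O)/3 = -3 - 5*O/3)
S(k, W) = 4 (S(k, W) = 2*(-4 + 6) = 2*2 = 4)
S((x(1, 0)*(-1))*(-4), 33) + 15076 = 4 + 15076 = 15080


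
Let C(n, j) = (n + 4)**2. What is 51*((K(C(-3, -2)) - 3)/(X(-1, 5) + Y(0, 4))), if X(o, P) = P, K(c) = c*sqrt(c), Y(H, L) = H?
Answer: -102/5 ≈ -20.400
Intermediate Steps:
C(n, j) = (4 + n)**2
K(c) = c**(3/2)
51*((K(C(-3, -2)) - 3)/(X(-1, 5) + Y(0, 4))) = 51*((((4 - 3)**2)**(3/2) - 3)/(5 + 0)) = 51*(((1**2)**(3/2) - 3)/5) = 51*((1**(3/2) - 3)*(1/5)) = 51*((1 - 3)*(1/5)) = 51*(-2*1/5) = 51*(-2/5) = -102/5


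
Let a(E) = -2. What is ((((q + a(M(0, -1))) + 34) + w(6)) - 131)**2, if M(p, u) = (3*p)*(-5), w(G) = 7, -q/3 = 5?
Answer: 11449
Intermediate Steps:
q = -15 (q = -3*5 = -15)
M(p, u) = -15*p
((((q + a(M(0, -1))) + 34) + w(6)) - 131)**2 = ((((-15 - 2) + 34) + 7) - 131)**2 = (((-17 + 34) + 7) - 131)**2 = ((17 + 7) - 131)**2 = (24 - 131)**2 = (-107)**2 = 11449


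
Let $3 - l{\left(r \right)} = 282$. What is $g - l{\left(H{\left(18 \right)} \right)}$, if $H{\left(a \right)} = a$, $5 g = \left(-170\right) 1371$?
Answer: $-46335$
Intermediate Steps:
$g = -46614$ ($g = \frac{\left(-170\right) 1371}{5} = \frac{1}{5} \left(-233070\right) = -46614$)
$l{\left(r \right)} = -279$ ($l{\left(r \right)} = 3 - 282 = -279$)
$g - l{\left(H{\left(18 \right)} \right)} = -46614 - -279 = -46614 + 279 = -46335$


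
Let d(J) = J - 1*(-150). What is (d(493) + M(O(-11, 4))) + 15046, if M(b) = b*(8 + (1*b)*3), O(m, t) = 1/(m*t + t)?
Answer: 25102083/1600 ≈ 15689.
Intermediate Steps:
O(m, t) = 1/(t + m*t)
d(J) = 150 + J (d(J) = J + 150 = 150 + J)
M(b) = b*(8 + 3*b) (M(b) = b*(8 + b*3) = b*(8 + 3*b))
(d(493) + M(O(-11, 4))) + 15046 = ((150 + 493) + (1/(4*(1 - 11)))*(8 + 3*(1/(4*(1 - 11))))) + 15046 = (643 + ((¼)/(-10))*(8 + 3*((¼)/(-10)))) + 15046 = (643 + ((¼)*(-⅒))*(8 + 3*((¼)*(-⅒)))) + 15046 = (643 - (8 + 3*(-1/40))/40) + 15046 = (643 - (8 - 3/40)/40) + 15046 = (643 - 1/40*317/40) + 15046 = (643 - 317/1600) + 15046 = 1028483/1600 + 15046 = 25102083/1600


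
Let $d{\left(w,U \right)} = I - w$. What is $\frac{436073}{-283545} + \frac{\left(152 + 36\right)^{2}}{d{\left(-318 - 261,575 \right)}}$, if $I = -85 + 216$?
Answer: $\frac{194240053}{4026339} \approx 48.242$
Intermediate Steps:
$I = 131$
$d{\left(w,U \right)} = 131 - w$
$\frac{436073}{-283545} + \frac{\left(152 + 36\right)^{2}}{d{\left(-318 - 261,575 \right)}} = \frac{436073}{-283545} + \frac{\left(152 + 36\right)^{2}}{131 - \left(-318 - 261\right)} = 436073 \left(- \frac{1}{283545}\right) + \frac{188^{2}}{131 - -579} = - \frac{436073}{283545} + \frac{35344}{131 + 579} = - \frac{436073}{283545} + \frac{35344}{710} = - \frac{436073}{283545} + 35344 \cdot \frac{1}{710} = - \frac{436073}{283545} + \frac{17672}{355} = \frac{194240053}{4026339}$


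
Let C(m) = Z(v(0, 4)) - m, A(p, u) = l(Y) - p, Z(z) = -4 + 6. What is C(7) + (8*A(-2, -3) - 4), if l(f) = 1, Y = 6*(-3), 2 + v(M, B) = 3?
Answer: 15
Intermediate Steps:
v(M, B) = 1 (v(M, B) = -2 + 3 = 1)
Z(z) = 2
Y = -18
A(p, u) = 1 - p
C(m) = 2 - m
C(7) + (8*A(-2, -3) - 4) = (2 - 1*7) + (8*(1 - 1*(-2)) - 4) = (2 - 7) + (8*(1 + 2) - 4) = -5 + (8*3 - 4) = -5 + (24 - 4) = -5 + 20 = 15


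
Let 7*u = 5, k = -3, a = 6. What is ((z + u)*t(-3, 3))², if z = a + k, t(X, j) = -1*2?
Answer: 2704/49 ≈ 55.184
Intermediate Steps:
u = 5/7 (u = (⅐)*5 = 5/7 ≈ 0.71429)
t(X, j) = -2
z = 3 (z = 6 - 3 = 3)
((z + u)*t(-3, 3))² = ((3 + 5/7)*(-2))² = ((26/7)*(-2))² = (-52/7)² = 2704/49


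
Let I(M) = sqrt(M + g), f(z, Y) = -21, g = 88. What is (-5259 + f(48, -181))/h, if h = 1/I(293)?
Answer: -5280*sqrt(381) ≈ -1.0306e+5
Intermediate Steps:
I(M) = sqrt(88 + M) (I(M) = sqrt(M + 88) = sqrt(88 + M))
h = sqrt(381)/381 (h = 1/(sqrt(88 + 293)) = 1/(sqrt(381)) = sqrt(381)/381 ≈ 0.051232)
(-5259 + f(48, -181))/h = (-5259 - 21)/((sqrt(381)/381)) = -5280*sqrt(381)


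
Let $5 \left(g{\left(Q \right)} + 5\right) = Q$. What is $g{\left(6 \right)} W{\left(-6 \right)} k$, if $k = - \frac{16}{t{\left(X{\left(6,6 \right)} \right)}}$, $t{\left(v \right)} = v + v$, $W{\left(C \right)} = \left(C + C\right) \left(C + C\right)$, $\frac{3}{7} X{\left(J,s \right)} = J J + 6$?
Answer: $\frac{10944}{245} \approx 44.669$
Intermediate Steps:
$g{\left(Q \right)} = -5 + \frac{Q}{5}$
$X{\left(J,s \right)} = 14 + \frac{7 J^{2}}{3}$ ($X{\left(J,s \right)} = \frac{7 \left(J J + 6\right)}{3} = \frac{7 \left(J^{2} + 6\right)}{3} = \frac{7 \left(6 + J^{2}\right)}{3} = 14 + \frac{7 J^{2}}{3}$)
$W{\left(C \right)} = 4 C^{2}$ ($W{\left(C \right)} = 2 C 2 C = 4 C^{2}$)
$t{\left(v \right)} = 2 v$
$k = - \frac{4}{49}$ ($k = - \frac{16}{2 \left(14 + \frac{7 \cdot 6^{2}}{3}\right)} = - \frac{16}{2 \left(14 + \frac{7}{3} \cdot 36\right)} = - \frac{16}{2 \left(14 + 84\right)} = - \frac{16}{2 \cdot 98} = - \frac{16}{196} = \left(-16\right) \frac{1}{196} = - \frac{4}{49} \approx -0.081633$)
$g{\left(6 \right)} W{\left(-6 \right)} k = \left(-5 + \frac{1}{5} \cdot 6\right) 4 \left(-6\right)^{2} \left(- \frac{4}{49}\right) = \left(-5 + \frac{6}{5}\right) 4 \cdot 36 \left(- \frac{4}{49}\right) = \left(- \frac{19}{5}\right) 144 \left(- \frac{4}{49}\right) = \left(- \frac{2736}{5}\right) \left(- \frac{4}{49}\right) = \frac{10944}{245}$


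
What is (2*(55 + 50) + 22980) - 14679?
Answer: 8511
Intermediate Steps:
(2*(55 + 50) + 22980) - 14679 = (2*105 + 22980) - 14679 = (210 + 22980) - 14679 = 23190 - 14679 = 8511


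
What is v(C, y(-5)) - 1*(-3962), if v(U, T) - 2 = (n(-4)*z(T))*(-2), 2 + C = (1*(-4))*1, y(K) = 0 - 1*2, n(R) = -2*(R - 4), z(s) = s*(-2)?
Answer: 3836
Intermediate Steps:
z(s) = -2*s
n(R) = 8 - 2*R (n(R) = -2*(-4 + R) = 8 - 2*R)
y(K) = -2 (y(K) = 0 - 2 = -2)
C = -6 (C = -2 + (1*(-4))*1 = -2 - 4*1 = -2 - 4 = -6)
v(U, T) = 2 + 64*T (v(U, T) = 2 + ((8 - 2*(-4))*(-2*T))*(-2) = 2 + ((8 + 8)*(-2*T))*(-2) = 2 + (16*(-2*T))*(-2) = 2 - 32*T*(-2) = 2 + 64*T)
v(C, y(-5)) - 1*(-3962) = (2 + 64*(-2)) - 1*(-3962) = (2 - 128) + 3962 = -126 + 3962 = 3836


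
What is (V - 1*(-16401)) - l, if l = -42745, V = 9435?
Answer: 68581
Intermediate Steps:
(V - 1*(-16401)) - l = (9435 - 1*(-16401)) - 1*(-42745) = (9435 + 16401) + 42745 = 25836 + 42745 = 68581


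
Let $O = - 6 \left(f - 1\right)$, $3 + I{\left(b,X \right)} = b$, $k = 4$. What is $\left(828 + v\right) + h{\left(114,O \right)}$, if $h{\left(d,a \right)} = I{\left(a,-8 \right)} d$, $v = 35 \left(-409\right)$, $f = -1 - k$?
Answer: $-9725$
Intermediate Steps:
$f = -5$ ($f = -1 - 4 = -5$)
$v = -14315$
$I{\left(b,X \right)} = -3 + b$
$O = 36$ ($O = - 6 \left(-5 - 1\right) = \left(-6\right) \left(-6\right) = 36$)
$h{\left(d,a \right)} = d \left(-3 + a\right)$ ($h{\left(d,a \right)} = \left(-3 + a\right) d = d \left(-3 + a\right)$)
$\left(828 + v\right) + h{\left(114,O \right)} = \left(828 - 14315\right) + 114 \left(-3 + 36\right) = -13487 + 114 \cdot 33 = -13487 + 3762 = -9725$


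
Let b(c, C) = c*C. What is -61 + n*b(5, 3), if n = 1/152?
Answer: -9257/152 ≈ -60.901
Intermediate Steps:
b(c, C) = C*c
n = 1/152 ≈ 0.0065789
-61 + n*b(5, 3) = -61 + (3*5)/152 = -61 + (1/152)*15 = -61 + 15/152 = -9257/152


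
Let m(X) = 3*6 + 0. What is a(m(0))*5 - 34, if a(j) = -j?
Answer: -124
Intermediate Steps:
m(X) = 18 (m(X) = 18 + 0 = 18)
a(m(0))*5 - 34 = -1*18*5 - 34 = -18*5 - 34 = -90 - 34 = -124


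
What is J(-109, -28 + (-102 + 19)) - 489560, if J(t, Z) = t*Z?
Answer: -477461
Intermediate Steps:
J(t, Z) = Z*t
J(-109, -28 + (-102 + 19)) - 489560 = (-28 + (-102 + 19))*(-109) - 489560 = (-28 - 83)*(-109) - 489560 = -111*(-109) - 489560 = 12099 - 489560 = -477461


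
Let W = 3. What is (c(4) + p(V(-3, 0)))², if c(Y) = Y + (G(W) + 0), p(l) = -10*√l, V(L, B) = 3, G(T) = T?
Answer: 349 - 140*√3 ≈ 106.51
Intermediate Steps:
c(Y) = 3 + Y (c(Y) = Y + (3 + 0) = Y + 3 = 3 + Y)
(c(4) + p(V(-3, 0)))² = ((3 + 4) - 10*√3)² = (7 - 10*√3)²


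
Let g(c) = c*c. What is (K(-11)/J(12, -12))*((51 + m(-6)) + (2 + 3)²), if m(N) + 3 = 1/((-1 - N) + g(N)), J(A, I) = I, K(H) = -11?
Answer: 5489/82 ≈ 66.939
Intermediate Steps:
g(c) = c²
m(N) = -3 + 1/(-1 + N² - N) (m(N) = -3 + 1/((-1 - N) + N²) = -3 + 1/(-1 + N² - N))
(K(-11)/J(12, -12))*((51 + m(-6)) + (2 + 3)²) = (-11/(-12))*((51 + (-4 - 3*(-6) + 3*(-6)²)/(1 - 6 - 1*(-6)²)) + (2 + 3)²) = (-11*(-1/12))*((51 + (-4 + 18 + 3*36)/(1 - 6 - 1*36)) + 5²) = 11*((51 + (-4 + 18 + 108)/(1 - 6 - 36)) + 25)/12 = 11*((51 + 122/(-41)) + 25)/12 = 11*((51 - 1/41*122) + 25)/12 = 11*((51 - 122/41) + 25)/12 = 11*(1969/41 + 25)/12 = (11/12)*(2994/41) = 5489/82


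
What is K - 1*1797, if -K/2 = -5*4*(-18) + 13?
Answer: -2543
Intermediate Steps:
K = -746 (K = -2*(-5*4*(-18) + 13) = -2*(-20*(-18) + 13) = -2*(360 + 13) = -2*373 = -746)
K - 1*1797 = -746 - 1*1797 = -746 - 1797 = -2543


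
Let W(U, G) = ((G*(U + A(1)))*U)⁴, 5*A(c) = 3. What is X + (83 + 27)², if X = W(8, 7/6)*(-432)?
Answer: -33622162071796/1875 ≈ -1.7932e+10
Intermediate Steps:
A(c) = ⅗ (A(c) = (⅕)*3 = ⅗)
W(U, G) = G⁴*U⁴*(⅗ + U)⁴ (W(U, G) = ((G*(U + ⅗))*U)⁴ = ((G*(⅗ + U))*U)⁴ = (G*U*(⅗ + U))⁴ = G⁴*U⁴*(⅗ + U)⁴)
X = -33622184759296/1875 (X = ((1/625)*(7/6)⁴*8⁴*(3 + 5*8)⁴)*(-432) = ((1/625)*(7*(⅙))⁴*4096*(3 + 40)⁴)*(-432) = ((1/625)*(7/6)⁴*4096*43⁴)*(-432) = ((1/625)*(2401/1296)*4096*3418801)*(-432) = (2101386547456/50625)*(-432) = -33622184759296/1875 ≈ -1.7932e+10)
X + (83 + 27)² = -33622184759296/1875 + (83 + 27)² = -33622184759296/1875 + 110² = -33622184759296/1875 + 12100 = -33622162071796/1875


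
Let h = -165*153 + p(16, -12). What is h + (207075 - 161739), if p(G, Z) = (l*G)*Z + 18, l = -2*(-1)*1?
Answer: 19725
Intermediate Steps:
l = 2 (l = 2*1 = 2)
p(G, Z) = 18 + 2*G*Z (p(G, Z) = (2*G)*Z + 18 = 2*G*Z + 18 = 18 + 2*G*Z)
h = -25611 (h = -165*153 + (18 + 2*16*(-12)) = -25245 + (18 - 384) = -25245 - 366 = -25611)
h + (207075 - 161739) = -25611 + (207075 - 161739) = -25611 + 45336 = 19725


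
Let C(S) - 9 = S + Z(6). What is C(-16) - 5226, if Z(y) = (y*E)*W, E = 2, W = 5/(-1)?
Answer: -5293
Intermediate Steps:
W = -5 (W = 5*(-1) = -5)
Z(y) = -10*y (Z(y) = (y*2)*(-5) = (2*y)*(-5) = -10*y)
C(S) = -51 + S (C(S) = 9 + (S - 10*6) = 9 + (S - 60) = 9 + (-60 + S) = -51 + S)
C(-16) - 5226 = (-51 - 16) - 5226 = -67 - 5226 = -5293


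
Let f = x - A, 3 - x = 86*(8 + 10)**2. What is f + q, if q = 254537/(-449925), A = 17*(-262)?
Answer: -10531649012/449925 ≈ -23408.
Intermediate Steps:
x = -27861 (x = 3 - 86*(8 + 10)**2 = 3 - 86*18**2 = 3 - 86*324 = 3 - 1*27864 = 3 - 27864 = -27861)
A = -4454
f = -23407 (f = -27861 - 1*(-4454) = -27861 + 4454 = -23407)
q = -254537/449925 (q = 254537*(-1/449925) = -254537/449925 ≈ -0.56573)
f + q = -23407 - 254537/449925 = -10531649012/449925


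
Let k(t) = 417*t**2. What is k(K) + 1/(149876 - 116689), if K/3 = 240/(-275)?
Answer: 26087733779/9126425 ≈ 2858.5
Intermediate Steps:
K = -144/55 (K = 3*(240/(-275)) = 3*(240*(-1/275)) = 3*(-48/55) = -144/55 ≈ -2.6182)
k(K) + 1/(149876 - 116689) = 417*(-144/55)**2 + 1/(149876 - 116689) = 417*(20736/3025) + 1/33187 = 8646912/3025 + 1/33187 = 26087733779/9126425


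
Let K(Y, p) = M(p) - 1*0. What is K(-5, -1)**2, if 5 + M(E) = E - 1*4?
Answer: 100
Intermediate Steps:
M(E) = -9 + E (M(E) = -5 + (E - 1*4) = -5 + (E - 4) = -5 + (-4 + E) = -9 + E)
K(Y, p) = -9 + p (K(Y, p) = (-9 + p) - 1*0 = (-9 + p) + 0 = -9 + p)
K(-5, -1)**2 = (-9 - 1)**2 = (-10)**2 = 100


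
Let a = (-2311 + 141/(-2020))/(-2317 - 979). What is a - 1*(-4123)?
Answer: 27455272521/6657920 ≈ 4123.7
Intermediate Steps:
a = 4668361/6657920 (a = (-2311 + 141*(-1/2020))/(-3296) = (-2311 - 141/2020)*(-1/3296) = -4668361/2020*(-1/3296) = 4668361/6657920 ≈ 0.70117)
a - 1*(-4123) = 4668361/6657920 - 1*(-4123) = 4668361/6657920 + 4123 = 27455272521/6657920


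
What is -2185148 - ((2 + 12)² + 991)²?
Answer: -3594117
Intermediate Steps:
-2185148 - ((2 + 12)² + 991)² = -2185148 - (14² + 991)² = -2185148 - (196 + 991)² = -2185148 - 1*1187² = -2185148 - 1*1408969 = -2185148 - 1408969 = -3594117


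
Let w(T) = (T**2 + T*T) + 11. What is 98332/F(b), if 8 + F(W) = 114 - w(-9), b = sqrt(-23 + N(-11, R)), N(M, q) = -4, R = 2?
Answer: -98332/67 ≈ -1467.6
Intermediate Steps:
b = 3*I*sqrt(3) (b = sqrt(-23 - 4) = sqrt(-27) = 3*I*sqrt(3) ≈ 5.1962*I)
w(T) = 11 + 2*T**2 (w(T) = (T**2 + T**2) + 11 = 2*T**2 + 11 = 11 + 2*T**2)
F(W) = -67 (F(W) = -8 + (114 - (11 + 2*(-9)**2)) = -8 + (114 - (11 + 2*81)) = -8 + (114 - (11 + 162)) = -8 + (114 - 1*173) = -8 + (114 - 173) = -8 - 59 = -67)
98332/F(b) = 98332/(-67) = 98332*(-1/67) = -98332/67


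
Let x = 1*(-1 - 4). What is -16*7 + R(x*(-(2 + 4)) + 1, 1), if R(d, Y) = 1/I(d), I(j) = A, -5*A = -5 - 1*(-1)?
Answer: -443/4 ≈ -110.75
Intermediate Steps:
x = -5 (x = 1*(-5) = -5)
A = ⅘ (A = -(-5 - 1*(-1))/5 = -(-5 + 1)/5 = -⅕*(-4) = ⅘ ≈ 0.80000)
I(j) = ⅘
R(d, Y) = 5/4 (R(d, Y) = 1/(⅘) = 5/4)
-16*7 + R(x*(-(2 + 4)) + 1, 1) = -16*7 + 5/4 = -112 + 5/4 = -443/4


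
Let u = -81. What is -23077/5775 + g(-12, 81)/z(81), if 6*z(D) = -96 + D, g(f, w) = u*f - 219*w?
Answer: 38708693/5775 ≈ 6702.8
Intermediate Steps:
g(f, w) = -219*w - 81*f (g(f, w) = -81*f - 219*w = -219*w - 81*f)
z(D) = -16 + D/6 (z(D) = (-96 + D)/6 = -16 + D/6)
-23077/5775 + g(-12, 81)/z(81) = -23077/5775 + (-219*81 - 81*(-12))/(-16 + (⅙)*81) = -23077*1/5775 + (-17739 + 972)/(-16 + 27/2) = -23077/5775 - 16767/(-5/2) = -23077/5775 - 16767*(-⅖) = -23077/5775 + 33534/5 = 38708693/5775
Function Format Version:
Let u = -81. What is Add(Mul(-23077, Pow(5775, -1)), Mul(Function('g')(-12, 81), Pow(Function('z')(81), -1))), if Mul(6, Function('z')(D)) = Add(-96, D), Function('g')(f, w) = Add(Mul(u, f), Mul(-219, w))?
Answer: Rational(38708693, 5775) ≈ 6702.8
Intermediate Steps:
Function('g')(f, w) = Add(Mul(-219, w), Mul(-81, f)) (Function('g')(f, w) = Add(Mul(-81, f), Mul(-219, w)) = Add(Mul(-219, w), Mul(-81, f)))
Function('z')(D) = Add(-16, Mul(Rational(1, 6), D)) (Function('z')(D) = Mul(Rational(1, 6), Add(-96, D)) = Add(-16, Mul(Rational(1, 6), D)))
Add(Mul(-23077, Pow(5775, -1)), Mul(Function('g')(-12, 81), Pow(Function('z')(81), -1))) = Add(Mul(-23077, Pow(5775, -1)), Mul(Add(Mul(-219, 81), Mul(-81, -12)), Pow(Add(-16, Mul(Rational(1, 6), 81)), -1))) = Add(Mul(-23077, Rational(1, 5775)), Mul(Add(-17739, 972), Pow(Add(-16, Rational(27, 2)), -1))) = Add(Rational(-23077, 5775), Mul(-16767, Pow(Rational(-5, 2), -1))) = Add(Rational(-23077, 5775), Mul(-16767, Rational(-2, 5))) = Add(Rational(-23077, 5775), Rational(33534, 5)) = Rational(38708693, 5775)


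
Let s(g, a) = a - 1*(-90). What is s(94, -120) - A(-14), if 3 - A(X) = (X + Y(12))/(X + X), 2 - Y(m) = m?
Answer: -225/7 ≈ -32.143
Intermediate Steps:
Y(m) = 2 - m
s(g, a) = 90 + a (s(g, a) = a + 90 = 90 + a)
A(X) = 3 - (-10 + X)/(2*X) (A(X) = 3 - (X + (2 - 1*12))/(X + X) = 3 - (X + (2 - 12))/(2*X) = 3 - (X - 10)*1/(2*X) = 3 - (-10 + X)*1/(2*X) = 3 - (-10 + X)/(2*X))
s(94, -120) - A(-14) = (90 - 120) - (5/2 + 5/(-14)) = -30 - (5/2 + 5*(-1/14)) = -30 - (5/2 - 5/14) = -30 - 1*15/7 = -30 - 15/7 = -225/7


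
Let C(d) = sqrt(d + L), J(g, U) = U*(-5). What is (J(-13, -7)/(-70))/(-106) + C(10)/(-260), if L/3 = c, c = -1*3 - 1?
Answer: 1/212 - I*sqrt(2)/260 ≈ 0.004717 - 0.0054393*I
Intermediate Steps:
c = -4 (c = -3 - 1 = -4)
L = -12 (L = 3*(-4) = -12)
J(g, U) = -5*U
C(d) = sqrt(-12 + d) (C(d) = sqrt(d - 12) = sqrt(-12 + d))
(J(-13, -7)/(-70))/(-106) + C(10)/(-260) = (-5*(-7)/(-70))/(-106) + sqrt(-12 + 10)/(-260) = (35*(-1/70))*(-1/106) + sqrt(-2)*(-1/260) = -1/2*(-1/106) + (I*sqrt(2))*(-1/260) = 1/212 - I*sqrt(2)/260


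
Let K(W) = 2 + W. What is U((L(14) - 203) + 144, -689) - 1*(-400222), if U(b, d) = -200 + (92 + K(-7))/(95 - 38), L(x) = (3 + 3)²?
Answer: 7600447/19 ≈ 4.0002e+5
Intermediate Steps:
L(x) = 36 (L(x) = 6² = 36)
U(b, d) = -3771/19 (U(b, d) = -200 + (92 + (2 - 7))/(95 - 38) = -200 + (92 - 5)/57 = -200 + 87*(1/57) = -200 + 29/19 = -3771/19)
U((L(14) - 203) + 144, -689) - 1*(-400222) = -3771/19 - 1*(-400222) = -3771/19 + 400222 = 7600447/19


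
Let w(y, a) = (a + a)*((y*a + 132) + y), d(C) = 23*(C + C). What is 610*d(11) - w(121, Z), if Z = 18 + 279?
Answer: -21188200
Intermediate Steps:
Z = 297
d(C) = 46*C (d(C) = 23*(2*C) = 46*C)
w(y, a) = 2*a*(132 + y + a*y) (w(y, a) = (2*a)*((a*y + 132) + y) = (2*a)*((132 + a*y) + y) = (2*a)*(132 + y + a*y) = 2*a*(132 + y + a*y))
610*d(11) - w(121, Z) = 610*(46*11) - 2*297*(132 + 121 + 297*121) = 610*506 - 2*297*(132 + 121 + 35937) = 308660 - 2*297*36190 = 308660 - 1*21496860 = 308660 - 21496860 = -21188200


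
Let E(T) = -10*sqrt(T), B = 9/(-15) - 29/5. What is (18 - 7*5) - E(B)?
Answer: -17 + 8*I*sqrt(10) ≈ -17.0 + 25.298*I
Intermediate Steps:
B = -32/5 (B = 9*(-1/15) - 29*1/5 = -3/5 - 29/5 = -32/5 ≈ -6.4000)
(18 - 7*5) - E(B) = (18 - 7*5) - (-10)*sqrt(-32/5) = (18 - 35) - (-10)*4*I*sqrt(10)/5 = -17 - (-8)*I*sqrt(10) = -17 + 8*I*sqrt(10)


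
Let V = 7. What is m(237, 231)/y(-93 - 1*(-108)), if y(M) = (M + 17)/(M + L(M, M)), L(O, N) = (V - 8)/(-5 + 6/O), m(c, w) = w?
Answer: 40425/368 ≈ 109.85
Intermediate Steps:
L(O, N) = -1/(-5 + 6/O) (L(O, N) = (7 - 8)/(-5 + 6/O) = -1/(-5 + 6/O))
y(M) = (17 + M)/(M + M/(-6 + 5*M)) (y(M) = (M + 17)/(M + M/(-6 + 5*M)) = (17 + M)/(M + M/(-6 + 5*M)))
m(237, 231)/y(-93 - 1*(-108)) = 231/(((-6 + 5*(-93 - 1*(-108)))*(17 + (-93 - 1*(-108)))/(5*(-93 - 1*(-108))*(-1 + (-93 - 1*(-108)))))) = 231/(((-6 + 5*(-93 + 108))*(17 + (-93 + 108))/(5*(-93 + 108)*(-1 + (-93 + 108))))) = 231/(((⅕)*(-6 + 5*15)*(17 + 15)/(15*(-1 + 15)))) = 231/(((⅕)*(1/15)*(-6 + 75)*32/14)) = 231/(((⅕)*(1/15)*(1/14)*69*32)) = 231/(368/175) = 231*(175/368) = 40425/368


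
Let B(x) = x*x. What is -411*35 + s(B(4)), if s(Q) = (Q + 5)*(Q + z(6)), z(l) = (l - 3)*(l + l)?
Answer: -13293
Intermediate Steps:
z(l) = 2*l*(-3 + l) (z(l) = (-3 + l)*(2*l) = 2*l*(-3 + l))
B(x) = x²
s(Q) = (5 + Q)*(36 + Q) (s(Q) = (Q + 5)*(Q + 2*6*(-3 + 6)) = (5 + Q)*(Q + 2*6*3) = (5 + Q)*(Q + 36) = (5 + Q)*(36 + Q))
-411*35 + s(B(4)) = -411*35 + (180 + (4²)² + 41*4²) = -14385 + (180 + 16² + 41*16) = -14385 + (180 + 256 + 656) = -14385 + 1092 = -13293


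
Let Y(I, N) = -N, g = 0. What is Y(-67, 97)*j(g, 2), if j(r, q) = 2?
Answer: -194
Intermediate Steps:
Y(-67, 97)*j(g, 2) = -1*97*2 = -97*2 = -194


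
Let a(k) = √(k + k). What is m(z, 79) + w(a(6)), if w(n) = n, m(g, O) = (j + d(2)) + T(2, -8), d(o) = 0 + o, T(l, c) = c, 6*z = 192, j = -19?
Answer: -25 + 2*√3 ≈ -21.536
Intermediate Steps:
z = 32 (z = (⅙)*192 = 32)
a(k) = √2*√k (a(k) = √(2*k) = √2*√k)
d(o) = o
m(g, O) = -25 (m(g, O) = (-19 + 2) - 8 = -17 - 8 = -25)
m(z, 79) + w(a(6)) = -25 + √2*√6 = -25 + 2*√3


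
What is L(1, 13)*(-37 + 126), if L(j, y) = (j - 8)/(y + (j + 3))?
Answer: -623/17 ≈ -36.647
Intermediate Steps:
L(j, y) = (-8 + j)/(3 + j + y) (L(j, y) = (-8 + j)/(y + (3 + j)) = (-8 + j)/(3 + j + y))
L(1, 13)*(-37 + 126) = ((-8 + 1)/(3 + 1 + 13))*(-37 + 126) = (-7/17)*89 = ((1/17)*(-7))*89 = -7/17*89 = -623/17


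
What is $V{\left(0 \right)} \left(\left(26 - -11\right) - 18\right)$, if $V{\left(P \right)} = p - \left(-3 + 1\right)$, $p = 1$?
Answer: $57$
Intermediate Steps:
$V{\left(P \right)} = 3$ ($V{\left(P \right)} = 1 - \left(-3 + 1\right) = 1 - -2 = 1 + 2 = 3$)
$V{\left(0 \right)} \left(\left(26 - -11\right) - 18\right) = 3 \left(\left(26 - -11\right) - 18\right) = 3 \left(\left(26 + 11\right) - 18\right) = 3 \left(37 - 18\right) = 3 \cdot 19 = 57$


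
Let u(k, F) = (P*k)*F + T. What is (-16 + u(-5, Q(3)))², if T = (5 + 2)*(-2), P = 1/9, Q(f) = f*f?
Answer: 1225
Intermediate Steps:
Q(f) = f²
P = ⅑ ≈ 0.11111
T = -14 (T = 7*(-2) = -14)
u(k, F) = -14 + F*k/9 (u(k, F) = (k/9)*F - 14 = F*k/9 - 14 = -14 + F*k/9)
(-16 + u(-5, Q(3)))² = (-16 + (-14 + (⅑)*3²*(-5)))² = (-16 + (-14 + (⅑)*9*(-5)))² = (-16 + (-14 - 5))² = (-16 - 19)² = (-35)² = 1225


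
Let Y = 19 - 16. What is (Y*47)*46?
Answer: 6486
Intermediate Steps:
Y = 3
(Y*47)*46 = (3*47)*46 = 141*46 = 6486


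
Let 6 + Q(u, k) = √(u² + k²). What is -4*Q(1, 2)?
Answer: 24 - 4*√5 ≈ 15.056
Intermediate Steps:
Q(u, k) = -6 + √(k² + u²) (Q(u, k) = -6 + √(u² + k²) = -6 + √(k² + u²))
-4*Q(1, 2) = -4*(-6 + √(2² + 1²)) = -4*(-6 + √(4 + 1)) = -4*(-6 + √5) = 24 - 4*√5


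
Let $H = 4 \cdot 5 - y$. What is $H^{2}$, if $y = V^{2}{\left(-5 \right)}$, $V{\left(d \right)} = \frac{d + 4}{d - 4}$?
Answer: $\frac{2621161}{6561} \approx 399.51$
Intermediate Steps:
$V{\left(d \right)} = \frac{4 + d}{-4 + d}$
$y = \frac{1}{81}$ ($y = \left(\frac{4 - 5}{-4 - 5}\right)^{2} = \left(\frac{1}{-9} \left(-1\right)\right)^{2} = \left(\left(- \frac{1}{9}\right) \left(-1\right)\right)^{2} = \left(\frac{1}{9}\right)^{2} = \frac{1}{81} \approx 0.012346$)
$H = \frac{1619}{81}$ ($H = 4 \cdot 5 - \frac{1}{81} = 20 - \frac{1}{81} = \frac{1619}{81} \approx 19.988$)
$H^{2} = \left(\frac{1619}{81}\right)^{2} = \frac{2621161}{6561}$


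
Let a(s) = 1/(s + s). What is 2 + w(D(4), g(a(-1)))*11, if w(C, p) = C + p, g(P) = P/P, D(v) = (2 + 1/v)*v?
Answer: 112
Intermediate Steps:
a(s) = 1/(2*s)
D(v) = v*(2 + 1/v) (D(v) = (2 + 1/v)*v = v*(2 + 1/v))
g(P) = 1
2 + w(D(4), g(a(-1)))*11 = 2 + ((1 + 2*4) + 1)*11 = 2 + ((1 + 8) + 1)*11 = 2 + (9 + 1)*11 = 2 + 10*11 = 2 + 110 = 112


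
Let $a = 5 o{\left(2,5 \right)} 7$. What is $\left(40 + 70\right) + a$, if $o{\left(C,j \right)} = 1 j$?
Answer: $285$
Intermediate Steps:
$o{\left(C,j \right)} = j$
$a = 175$ ($a = 5 \cdot 5 \cdot 7 = 25 \cdot 7 = 175$)
$\left(40 + 70\right) + a = \left(40 + 70\right) + 175 = 110 + 175 = 285$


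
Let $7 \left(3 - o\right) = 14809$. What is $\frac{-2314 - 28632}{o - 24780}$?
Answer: $\frac{108311}{94124} \approx 1.1507$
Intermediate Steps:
$o = - \frac{14788}{7}$ ($o = 3 - \frac{14809}{7} = - \frac{14788}{7} \approx -2112.6$)
$\frac{-2314 - 28632}{o - 24780} = \frac{-2314 - 28632}{- \frac{14788}{7} - 24780} = - \frac{30946}{- \frac{188248}{7}} = \left(-30946\right) \left(- \frac{7}{188248}\right) = \frac{108311}{94124}$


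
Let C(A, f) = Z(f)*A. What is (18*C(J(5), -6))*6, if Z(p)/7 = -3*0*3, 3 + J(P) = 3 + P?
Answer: 0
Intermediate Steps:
J(P) = P (J(P) = -3 + (3 + P) = P)
Z(p) = 0 (Z(p) = 7*(-3*0*3) = 7*(0*3) = 7*0 = 0)
C(A, f) = 0 (C(A, f) = 0*A = 0)
(18*C(J(5), -6))*6 = (18*0)*6 = 0*6 = 0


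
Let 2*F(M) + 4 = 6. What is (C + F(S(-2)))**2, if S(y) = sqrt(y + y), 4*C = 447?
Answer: 203401/16 ≈ 12713.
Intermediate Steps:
C = 447/4 (C = (1/4)*447 = 447/4 ≈ 111.75)
S(y) = sqrt(2)*sqrt(y) (S(y) = sqrt(2*y) = sqrt(2)*sqrt(y))
F(M) = 1 (F(M) = -2 + (1/2)*6 = -2 + 3 = 1)
(C + F(S(-2)))**2 = (447/4 + 1)**2 = (451/4)**2 = 203401/16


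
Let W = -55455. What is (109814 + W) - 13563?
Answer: 40796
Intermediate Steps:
(109814 + W) - 13563 = (109814 - 55455) - 13563 = 54359 - 13563 = 40796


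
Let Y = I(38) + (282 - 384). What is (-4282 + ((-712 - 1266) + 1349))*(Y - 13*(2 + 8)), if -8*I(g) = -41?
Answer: 8913465/8 ≈ 1.1142e+6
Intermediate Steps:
I(g) = 41/8 (I(g) = -⅛*(-41) = 41/8)
Y = -775/8 (Y = 41/8 + (282 - 384) = 41/8 - 102 = -775/8 ≈ -96.875)
(-4282 + ((-712 - 1266) + 1349))*(Y - 13*(2 + 8)) = (-4282 + ((-712 - 1266) + 1349))*(-775/8 - 13*(2 + 8)) = (-4282 + (-1978 + 1349))*(-775/8 - 13*10) = (-4282 - 629)*(-775/8 - 130) = -4911*(-1815/8) = 8913465/8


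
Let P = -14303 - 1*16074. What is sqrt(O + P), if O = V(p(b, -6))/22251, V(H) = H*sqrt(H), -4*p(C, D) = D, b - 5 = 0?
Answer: sqrt(-6684384608612 + 7417*sqrt(6))/14834 ≈ 174.29*I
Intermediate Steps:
b = 5 (b = 5 + 0 = 5)
p(C, D) = -D/4
V(H) = H**(3/2)
O = sqrt(6)/29668 (O = (-1/4*(-6))**(3/2)/22251 = (3/2)**(3/2)*(1/22251) = (3*sqrt(6)/4)*(1/22251) = sqrt(6)/29668 ≈ 8.2563e-5)
P = -30377 (P = -14303 - 16074 = -30377)
sqrt(O + P) = sqrt(sqrt(6)/29668 - 30377) = sqrt(-30377 + sqrt(6)/29668)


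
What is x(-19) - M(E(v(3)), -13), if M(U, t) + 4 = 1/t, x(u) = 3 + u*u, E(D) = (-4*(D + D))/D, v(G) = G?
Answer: 4785/13 ≈ 368.08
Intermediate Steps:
E(D) = -8 (E(D) = (-8*D)/D = -8)
x(u) = 3 + u²
M(U, t) = -4 + 1/t
x(-19) - M(E(v(3)), -13) = (3 + (-19)²) - (-4 + 1/(-13)) = (3 + 361) - (-4 - 1/13) = 364 - 1*(-53/13) = 364 + 53/13 = 4785/13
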